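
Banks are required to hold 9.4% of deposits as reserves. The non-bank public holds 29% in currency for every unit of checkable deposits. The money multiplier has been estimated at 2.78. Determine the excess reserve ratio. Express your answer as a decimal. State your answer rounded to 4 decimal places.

Using m = 2.78. Since m = (1 + c)/(c + rr + e), the denominator satisfies c + rr + e = (1 + c)/m = (1 + 0.29) / 2.78 ≈ 0.464029.
With c = 0.29 and rr = 0.094, the excess reserve ratio is 0.464029 − 0.29 − 0.094 = 0.080029.

0.0800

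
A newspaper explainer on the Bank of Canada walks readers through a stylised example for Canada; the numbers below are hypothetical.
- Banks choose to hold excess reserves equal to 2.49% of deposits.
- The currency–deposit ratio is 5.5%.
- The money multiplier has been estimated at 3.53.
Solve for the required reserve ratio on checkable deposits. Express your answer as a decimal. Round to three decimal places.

Using m = 3.53. Since m = (1 + c)/(c + rr + e), the denominator satisfies c + rr + e = (1 + c)/m = (1 + 0.055) / 3.53 ≈ 0.298867.
With c = 0.055 and e = 0.0249, the required reserve ratio on checkable deposits is 0.298867 − 0.055 − 0.0249 = 0.218967.

0.219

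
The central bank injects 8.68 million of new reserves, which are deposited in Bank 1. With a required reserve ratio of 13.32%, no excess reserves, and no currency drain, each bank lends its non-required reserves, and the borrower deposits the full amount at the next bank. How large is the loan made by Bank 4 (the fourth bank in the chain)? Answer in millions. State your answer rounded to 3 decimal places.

4.900 million

Each bank lends a fraction (1 − rr) = 0.8668 of the deposit it receives, so Bank 4 receives 8.68·0.8668^3 and lends 8.68·0.8668^4 ≈ 4.9000 million.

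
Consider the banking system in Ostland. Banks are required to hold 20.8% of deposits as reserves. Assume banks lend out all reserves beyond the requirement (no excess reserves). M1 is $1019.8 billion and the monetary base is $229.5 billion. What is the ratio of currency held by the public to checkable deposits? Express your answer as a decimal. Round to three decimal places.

Using m = M/MB = 1019.8/229.5 ≈ 4.443573. From m = (1 + c)/(c + rr + e), rearranging gives 1 + c = m·(c + rr + e), so c·(1 − m) = m·(rr + e) − 1.
Hence c = [m·(rr + e) − 1]/(1 − m) = [4.443573 × (0.208 + 0) − 1] / (1 − 4.443573) ≈ 0.021994.

0.022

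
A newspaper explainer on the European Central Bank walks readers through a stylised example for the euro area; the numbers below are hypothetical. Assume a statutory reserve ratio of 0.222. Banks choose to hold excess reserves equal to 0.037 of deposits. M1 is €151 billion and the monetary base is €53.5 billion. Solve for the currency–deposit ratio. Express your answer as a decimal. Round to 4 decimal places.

0.1476

Using m = M/MB = 151/53.5 ≈ 2.822430. From m = (1 + c)/(c + rr + e), rearranging gives 1 + c = m·(c + rr + e), so c·(1 − m) = m·(rr + e) − 1.
Hence c = [m·(rr + e) − 1]/(1 − m) = [2.822430 × (0.222 + 0.037) − 1] / (1 − 2.822430) ≈ 0.147600.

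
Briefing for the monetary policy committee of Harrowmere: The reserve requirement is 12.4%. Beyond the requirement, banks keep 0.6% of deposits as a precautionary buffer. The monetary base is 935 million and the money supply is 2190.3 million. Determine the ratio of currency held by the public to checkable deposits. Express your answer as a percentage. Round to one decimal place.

51.8%

Using m = M/MB = 2190.3/935 ≈ 2.342567. From m = (1 + c)/(c + rr + e), rearranging gives 1 + c = m·(c + rr + e), so c·(1 − m) = m·(rr + e) − 1.
Hence c = [m·(rr + e) − 1]/(1 − m) = [2.342567 × (0.124 + 0.006) − 1] / (1 − 2.342567) ≈ 0.518012.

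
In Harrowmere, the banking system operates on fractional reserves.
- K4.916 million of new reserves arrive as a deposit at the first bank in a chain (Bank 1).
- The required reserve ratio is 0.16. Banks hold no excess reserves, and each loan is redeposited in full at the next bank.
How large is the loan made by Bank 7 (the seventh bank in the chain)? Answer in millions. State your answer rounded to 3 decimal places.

K1.451 million

Each bank lends a fraction (1 − rr) = 0.8400 of the deposit it receives, so Bank 7 receives 4.916·0.8400^6 and lends 4.916·0.8400^7 ≈ 1.4507 million.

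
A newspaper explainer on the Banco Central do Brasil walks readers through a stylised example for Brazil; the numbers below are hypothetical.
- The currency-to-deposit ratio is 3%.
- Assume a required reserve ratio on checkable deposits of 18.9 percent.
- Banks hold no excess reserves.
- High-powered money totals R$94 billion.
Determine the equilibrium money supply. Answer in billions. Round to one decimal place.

The money multiplier is m = (1 + c) / (rr + c) = (1 + 0.03) / (0.189 + 0.03) ≈ 4.7032.
So M = m × MB = 4.7032 × 94 = 442.1008 billion.

R$442.1 billion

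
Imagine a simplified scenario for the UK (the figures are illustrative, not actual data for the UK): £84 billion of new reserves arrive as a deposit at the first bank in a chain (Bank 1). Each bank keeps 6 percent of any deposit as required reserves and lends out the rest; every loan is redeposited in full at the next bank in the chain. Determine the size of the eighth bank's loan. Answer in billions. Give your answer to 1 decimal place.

Each bank lends a fraction (1 − rr) = 0.9400 of the deposit it receives, so Bank 8 receives 84·0.9400^7 and lends 84·0.9400^8 ≈ 51.2038 billion.

£51.2 billion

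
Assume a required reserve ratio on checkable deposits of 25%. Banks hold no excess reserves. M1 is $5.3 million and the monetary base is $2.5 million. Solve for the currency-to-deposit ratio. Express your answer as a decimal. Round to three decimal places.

0.420

Using m = M/MB = 5.3/2.5 = 2.120000. From m = (1 + c)/(c + rr + e), rearranging gives 1 + c = m·(c + rr + e), so c·(1 − m) = m·(rr + e) − 1.
Hence c = [m·(rr + e) − 1]/(1 − m) = [2.120000 × (0.25 + 0) − 1] / (1 − 2.120000) ≈ 0.419643.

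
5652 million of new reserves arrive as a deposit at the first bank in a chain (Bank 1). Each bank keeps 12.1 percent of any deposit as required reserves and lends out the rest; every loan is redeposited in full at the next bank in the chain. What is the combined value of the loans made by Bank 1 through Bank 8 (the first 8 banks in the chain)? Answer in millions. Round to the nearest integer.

26426 million

Bank i lends (1 − rr)^i of the original deposit: Bank 1 lends 5652·0.8790 = 4968.1080, Bank 2 lends 5652·0.8790² ≈ 4366.9669, and so on.
Summing a geometric series: total = 5652·[0.8790·(1 − 0.8790^8) / (1 − 0.8790)] ≈ 26426.3070 million.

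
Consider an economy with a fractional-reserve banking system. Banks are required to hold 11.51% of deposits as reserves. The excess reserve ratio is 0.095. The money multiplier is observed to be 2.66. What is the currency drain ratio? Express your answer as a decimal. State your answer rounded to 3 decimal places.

0.266

Using m = 2.66. From m = (1 + c)/(c + rr + e), rearranging gives 1 + c = m·(c + rr + e), so c·(1 − m) = m·(rr + e) − 1.
Hence c = [m·(rr + e) − 1]/(1 − m) = [2.66 × (0.1151 + 0.095) − 1] / (1 − 2.66) ≈ 0.265743.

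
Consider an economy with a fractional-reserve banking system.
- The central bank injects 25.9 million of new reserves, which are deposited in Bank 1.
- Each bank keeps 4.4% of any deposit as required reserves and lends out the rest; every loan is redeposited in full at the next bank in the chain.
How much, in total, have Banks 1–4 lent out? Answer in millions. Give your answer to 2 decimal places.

92.69 million

Bank i lends (1 − rr)^i of the original deposit: Bank 1 lends 25.9·0.9560 = 24.7604, Bank 2 lends 25.9·0.9560² ≈ 23.6709, and so on.
Summing a geometric series: total = 25.9·[0.9560·(1 − 0.9560^4) / (1 − 0.9560)] ≈ 92.6945 million.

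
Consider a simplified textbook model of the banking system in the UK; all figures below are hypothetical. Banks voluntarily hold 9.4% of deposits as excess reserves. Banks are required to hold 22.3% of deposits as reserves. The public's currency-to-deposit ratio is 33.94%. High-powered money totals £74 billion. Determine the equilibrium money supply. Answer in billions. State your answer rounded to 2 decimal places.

£151.00 billion

The money multiplier is m = (1 + c) / (rr + e + c) = (1 + 0.3394) / (0.223 + 0.094 + 0.3394) ≈ 2.04052.
So M = m × MB = 2.04052 × 74 ≈ 150.9985 billion.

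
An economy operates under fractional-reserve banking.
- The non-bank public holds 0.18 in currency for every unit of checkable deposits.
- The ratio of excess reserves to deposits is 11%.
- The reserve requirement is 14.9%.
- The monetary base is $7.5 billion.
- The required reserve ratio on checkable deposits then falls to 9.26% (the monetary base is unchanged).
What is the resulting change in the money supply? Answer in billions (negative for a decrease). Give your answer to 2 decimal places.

$2.97 billion

Initially m₁ = (1 + 0.18) / (0.149 + 0.11 + 0.18) ≈ 2.6879, so M₁ = 2.6879 × 7.5 ≈ 20.1593 billion.
After the change m₂ = (1 + 0.18) / (0.0926 + 0.11 + 0.18) ≈ 3.0842, so M₂ = 3.0842 × 7.5 = 23.1315 billion.
ΔM = M₂ − M₁ = 23.1315 − 20.1593 = 2.9722 billion.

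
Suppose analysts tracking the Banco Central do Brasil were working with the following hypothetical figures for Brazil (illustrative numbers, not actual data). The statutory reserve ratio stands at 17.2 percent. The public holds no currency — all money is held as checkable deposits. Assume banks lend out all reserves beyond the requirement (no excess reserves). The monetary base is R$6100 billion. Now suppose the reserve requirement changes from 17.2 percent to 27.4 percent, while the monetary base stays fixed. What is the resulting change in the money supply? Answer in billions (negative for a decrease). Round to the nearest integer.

-13202 billion

Initially m₁ = 1 / (0.172) ≈ 5.81395, so M₁ = 5.81395 × 6100 = 35465.095 billion.
After the change m₂ = 1 / (0.274) ≈ 3.64964, so M₂ = 3.64964 × 6100 = 22262.804 billion.
ΔM = M₂ − M₁ = 22262.804 − 35465.095 = -13202.291 billion.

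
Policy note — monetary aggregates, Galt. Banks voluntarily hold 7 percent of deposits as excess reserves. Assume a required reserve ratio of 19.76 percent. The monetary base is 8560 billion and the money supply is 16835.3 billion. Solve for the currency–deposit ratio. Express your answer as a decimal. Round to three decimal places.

Using m = M/MB = 16835.3/8560 ≈ 1.966741. From m = (1 + c)/(c + rr + e), rearranging gives 1 + c = m·(c + rr + e), so c·(1 − m) = m·(rr + e) − 1.
Hence c = [m·(rr + e) − 1]/(1 − m) = [1.966741 × (0.1976 + 0.07) − 1] / (1 − 1.966741) ≈ 0.489997.

0.490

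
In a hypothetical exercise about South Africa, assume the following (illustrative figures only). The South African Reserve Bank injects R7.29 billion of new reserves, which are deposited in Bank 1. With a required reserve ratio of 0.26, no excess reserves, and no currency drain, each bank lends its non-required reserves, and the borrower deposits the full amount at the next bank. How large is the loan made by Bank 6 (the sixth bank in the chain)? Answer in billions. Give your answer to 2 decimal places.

Each bank lends a fraction (1 − rr) = 0.7400 of the deposit it receives, so Bank 6 receives 7.29·0.7400^5 and lends 7.29·0.7400^6 ≈ 1.1971 billion.

R1.20 billion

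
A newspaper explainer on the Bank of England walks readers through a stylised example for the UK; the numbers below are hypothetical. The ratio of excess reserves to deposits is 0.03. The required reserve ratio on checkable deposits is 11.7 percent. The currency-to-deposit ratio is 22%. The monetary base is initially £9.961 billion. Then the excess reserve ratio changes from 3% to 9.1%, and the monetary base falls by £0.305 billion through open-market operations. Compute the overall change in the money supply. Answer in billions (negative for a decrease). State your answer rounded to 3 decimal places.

-5.589 billion

Before: m₁ = (1 + 0.22) / (0.117 + 0.03 + 0.22) ≈ 3.32425, MB₁ = 9.961, so M₁ = 3.32425 × 9.961 ≈ 33.1129 billion.
After: m₂ = (1 + 0.22) / (0.117 + 0.091 + 0.22) ≈ 2.85047, MB₂ = 9.961 − 0.305 = 9.656, so M₂ = 2.85047 × 9.656 ≈ 27.5241 billion.
ΔM = M₂ − M₁ = 27.5241 − 33.1129 = -5.5888 billion.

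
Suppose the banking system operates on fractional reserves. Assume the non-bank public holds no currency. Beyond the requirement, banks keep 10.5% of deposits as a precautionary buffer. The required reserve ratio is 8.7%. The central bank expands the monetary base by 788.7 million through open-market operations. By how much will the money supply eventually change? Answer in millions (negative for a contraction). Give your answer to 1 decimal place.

The money multiplier is m = 1 / (rr + e) = 1 / (0.087 + 0.105) ≈ 5.20833.
The purchase adds 788.7 million of base, so ΔM = m × ΔMB = 5.20833 × (+788.7) ≈ 4107.8099 million.

4107.8 million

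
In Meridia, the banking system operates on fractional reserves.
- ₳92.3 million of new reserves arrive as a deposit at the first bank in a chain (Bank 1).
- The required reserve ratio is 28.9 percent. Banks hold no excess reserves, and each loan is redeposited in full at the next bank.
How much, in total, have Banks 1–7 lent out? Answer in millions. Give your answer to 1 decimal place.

₳206.2 million

Bank i lends (1 − rr)^i of the original deposit: Bank 1 lends 92.3·0.7110 = 65.6253, Bank 2 lends 92.3·0.7110² ≈ 46.6596, and so on.
Summing a geometric series: total = 92.3·[0.7110·(1 − 0.7110^7) / (1 − 0.7110)] ≈ 206.2197 million.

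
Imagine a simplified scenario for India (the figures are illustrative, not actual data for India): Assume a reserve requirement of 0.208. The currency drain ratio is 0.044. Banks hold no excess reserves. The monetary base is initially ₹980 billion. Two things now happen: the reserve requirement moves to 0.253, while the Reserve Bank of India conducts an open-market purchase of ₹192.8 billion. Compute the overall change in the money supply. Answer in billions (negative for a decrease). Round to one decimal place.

₹62.6 billion

Before: m₁ = (1 + 0.044) / (0.208 + 0.044) ≈ 4.142857, MB₁ = 980, so M₁ = 4.142857 × 980 ≈ 4059.9999 billion.
After: m₂ = (1 + 0.044) / (0.253 + 0.044) ≈ 3.515152, MB₂ = 980 + 192.8 = 1172.8, so M₂ = 3.515152 × 1172.8 ≈ 4122.5703 billion.
ΔM = M₂ − M₁ = 4122.5703 − 4059.9999 = 62.5704 billion.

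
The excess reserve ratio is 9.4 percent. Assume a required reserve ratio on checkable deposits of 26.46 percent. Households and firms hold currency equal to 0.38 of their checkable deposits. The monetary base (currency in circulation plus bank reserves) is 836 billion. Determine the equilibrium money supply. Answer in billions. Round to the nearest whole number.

1562 billion

The money multiplier is m = (1 + c) / (rr + e + c) = (1 + 0.38) / (0.2646 + 0.094 + 0.38) ≈ 1.8684.
So M = m × MB = 1.8684 × 836 = 1561.9824 billion.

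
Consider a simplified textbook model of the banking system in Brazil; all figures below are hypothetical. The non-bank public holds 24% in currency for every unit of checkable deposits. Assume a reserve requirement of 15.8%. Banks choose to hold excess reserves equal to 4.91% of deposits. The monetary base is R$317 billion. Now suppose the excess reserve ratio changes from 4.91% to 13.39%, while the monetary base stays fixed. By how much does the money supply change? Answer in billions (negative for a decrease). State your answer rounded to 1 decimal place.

-140.2 billion

Initially m₁ = (1 + 0.24) / (0.158 + 0.0491 + 0.24) ≈ 2.77343, so M₁ = 2.77343 × 317 ≈ 879.1773 billion.
After the change m₂ = (1 + 0.24) / (0.158 + 0.1339 + 0.24) ≈ 2.33127, so M₂ = 2.33127 × 317 ≈ 739.0126 billion.
ΔM = M₂ − M₁ = 739.0126 − 879.1773 = -140.1647 billion.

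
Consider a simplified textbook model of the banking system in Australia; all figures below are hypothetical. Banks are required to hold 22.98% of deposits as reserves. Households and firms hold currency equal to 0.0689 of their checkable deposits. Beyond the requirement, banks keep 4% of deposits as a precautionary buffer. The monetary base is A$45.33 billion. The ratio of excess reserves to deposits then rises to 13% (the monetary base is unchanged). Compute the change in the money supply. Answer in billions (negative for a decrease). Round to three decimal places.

-30.033 billion

Initially m₁ = (1 + 0.0689) / (0.2298 + 0.04 + 0.0689) ≈ 3.155890, so M₁ = 3.155890 × 45.33 ≈ 143.0565 billion.
After the change m₂ = (1 + 0.0689) / (0.2298 + 0.13 + 0.0689) ≈ 2.493352, so M₂ = 2.493352 × 45.33 ≈ 113.0236 billion.
ΔM = M₂ − M₁ = 113.0236 − 143.0565 = -30.0329 billion.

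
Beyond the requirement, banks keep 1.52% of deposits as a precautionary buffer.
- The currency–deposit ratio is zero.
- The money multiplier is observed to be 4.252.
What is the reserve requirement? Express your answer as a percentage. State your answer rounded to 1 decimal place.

Using m = 4.252. Since m = (1 + c)/(c + rr + e), the denominator satisfies c + rr + e = (1 + c)/m = (1 + 0) / 4.252 ≈ 0.235183.
With c = 0 and e = 0.0152, the reserve requirement is 0.235183 − 0 − 0.0152 = 0.219983.

22.0%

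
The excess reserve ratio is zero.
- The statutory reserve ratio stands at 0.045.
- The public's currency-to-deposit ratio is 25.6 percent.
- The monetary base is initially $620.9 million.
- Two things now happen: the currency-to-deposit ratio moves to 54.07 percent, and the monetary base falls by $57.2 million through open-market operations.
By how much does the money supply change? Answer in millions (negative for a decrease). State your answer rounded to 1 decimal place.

-1108.0 million

Before: m₁ = (1 + 0.256) / (0.045 + 0.256) ≈ 4.17276, MB₁ = 620.9, so M₁ = 4.17276 × 620.9 ≈ 2590.8667 million.
After: m₂ = (1 + 0.5407) / (0.045 + 0.5407) ≈ 2.63053, MB₂ = 620.9 − 57.2 = 563.7, so M₂ = 2.63053 × 563.7 ≈ 1482.8298 million.
ΔM = M₂ − M₁ = 1482.8298 − 2590.8667 = -1108.0369 million.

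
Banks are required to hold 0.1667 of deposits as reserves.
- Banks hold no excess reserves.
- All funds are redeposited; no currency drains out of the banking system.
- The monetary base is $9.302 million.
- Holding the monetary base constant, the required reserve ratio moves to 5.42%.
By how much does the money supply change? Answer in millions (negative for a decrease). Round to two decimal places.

Initially m₁ = 1 / (0.1667) ≈ 5.9988, so M₁ = 5.9988 × 9.302 ≈ 55.8008 million.
After the change m₂ = 1 / (0.0542) ≈ 18.4502, so M₂ = 18.4502 × 9.302 ≈ 171.6238 million.
ΔM = M₂ − M₁ = 171.6238 − 55.8008 = 115.823 million.

$115.82 million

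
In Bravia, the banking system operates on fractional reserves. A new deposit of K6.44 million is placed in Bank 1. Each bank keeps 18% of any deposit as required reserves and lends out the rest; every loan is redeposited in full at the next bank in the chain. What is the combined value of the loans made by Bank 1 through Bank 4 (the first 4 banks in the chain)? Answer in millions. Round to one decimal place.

Bank i lends (1 − rr)^i of the original deposit: Bank 1 lends 6.44·0.8200 = 5.2808, Bank 2 lends 6.44·0.8200² ≈ 4.3303, and so on.
Summing a geometric series: total = 6.44·[0.8200·(1 − 0.8200^4) / (1 − 0.8200)] ≈ 16.0735 million.

K16.1 million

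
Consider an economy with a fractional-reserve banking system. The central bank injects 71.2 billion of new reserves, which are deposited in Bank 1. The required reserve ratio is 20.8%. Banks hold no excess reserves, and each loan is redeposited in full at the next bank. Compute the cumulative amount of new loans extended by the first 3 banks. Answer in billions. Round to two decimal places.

Bank i lends (1 − rr)^i of the original deposit: Bank 1 lends 71.2·0.7920 = 56.3904, Bank 2 lends 71.2·0.7920² ≈ 44.6612, and so on.
Summing a geometric series: total = 71.2·[0.7920·(1 − 0.7920^3) / (1 − 0.7920)] ≈ 136.4233 billion.

136.42 billion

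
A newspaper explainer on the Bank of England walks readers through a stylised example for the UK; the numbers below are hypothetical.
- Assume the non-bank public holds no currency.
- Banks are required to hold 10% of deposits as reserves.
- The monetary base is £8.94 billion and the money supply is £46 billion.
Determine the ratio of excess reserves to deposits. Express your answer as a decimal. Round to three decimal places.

0.094

Using m = M/MB = 46/8.94 ≈ 5.145414. Since m = (1 + c)/(c + rr + e), the denominator satisfies c + rr + e = (1 + c)/m = (1 + 0) / 5.145414 ≈ 0.194348.
With c = 0 and rr = 0.1, the ratio of excess reserves to deposits is 0.194348 − 0 − 0.1 = 0.094348.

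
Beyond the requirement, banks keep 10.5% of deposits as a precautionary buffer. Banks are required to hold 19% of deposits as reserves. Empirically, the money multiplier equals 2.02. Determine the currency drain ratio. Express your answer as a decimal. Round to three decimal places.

Using m = 2.02. From m = (1 + c)/(c + rr + e), rearranging gives 1 + c = m·(c + rr + e), so c·(1 − m) = m·(rr + e) − 1.
Hence c = [m·(rr + e) − 1]/(1 − m) = [2.02 × (0.19 + 0.105) − 1] / (1 − 2.02) ≈ 0.396176.

0.396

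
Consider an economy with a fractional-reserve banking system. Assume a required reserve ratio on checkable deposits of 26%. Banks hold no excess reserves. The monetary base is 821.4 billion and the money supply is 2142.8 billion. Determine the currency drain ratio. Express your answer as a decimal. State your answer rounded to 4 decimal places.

Using m = M/MB = 2142.8/821.4 ≈ 2.608717. From m = (1 + c)/(c + rr + e), rearranging gives 1 + c = m·(c + rr + e), so c·(1 − m) = m·(rr + e) − 1.
Hence c = [m·(rr + e) − 1]/(1 − m) = [2.608717 × (0.26 + 0) − 1] / (1 − 2.608717) ≈ 0.199994.

0.2000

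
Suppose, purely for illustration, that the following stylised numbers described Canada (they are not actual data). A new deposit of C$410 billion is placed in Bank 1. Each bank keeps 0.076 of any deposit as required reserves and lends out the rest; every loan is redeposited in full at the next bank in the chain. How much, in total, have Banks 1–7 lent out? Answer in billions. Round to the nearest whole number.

Bank i lends (1 − rr)^i of the original deposit: Bank 1 lends 410·0.9240 = 378.8400, Bank 2 lends 410·0.9240² ≈ 350.0482, and so on.
Summing a geometric series: total = 410·[0.9240·(1 − 0.9240^7) / (1 − 0.9240)] ≈ 2118.2759 billion.

C$2118 billion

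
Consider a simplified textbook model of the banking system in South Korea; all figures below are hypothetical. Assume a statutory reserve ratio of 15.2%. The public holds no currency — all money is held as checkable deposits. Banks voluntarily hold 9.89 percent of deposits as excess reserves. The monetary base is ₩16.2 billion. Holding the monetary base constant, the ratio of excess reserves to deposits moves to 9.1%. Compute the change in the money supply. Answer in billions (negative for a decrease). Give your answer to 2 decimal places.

Initially m₁ = 1 / (0.152 + 0.0989) ≈ 3.98565, so M₁ = 3.98565 × 16.2 ≈ 64.5675 billion.
After the change m₂ = 1 / (0.152 + 0.091) ≈ 4.11523, so M₂ = 4.11523 × 16.2 ≈ 66.6667 billion.
ΔM = M₂ − M₁ = 66.6667 − 64.5675 = 2.0992 billion.

₩2.10 billion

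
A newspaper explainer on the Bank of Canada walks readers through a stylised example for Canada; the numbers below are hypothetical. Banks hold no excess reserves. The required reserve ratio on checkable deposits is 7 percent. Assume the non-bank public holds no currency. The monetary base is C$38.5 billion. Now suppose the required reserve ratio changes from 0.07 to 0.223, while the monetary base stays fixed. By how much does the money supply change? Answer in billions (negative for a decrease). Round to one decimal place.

Initially m₁ = 1 / (0.07) ≈ 14.2857, so M₁ = 14.2857 × 38.5 ≈ 549.9995 billion.
After the change m₂ = 1 / (0.223) ≈ 4.4843, so M₂ = 4.4843 × 38.5 ≈ 172.6456 billion.
ΔM = M₂ − M₁ = 172.6456 − 549.9995 = -377.3539 billion.

-377.4 billion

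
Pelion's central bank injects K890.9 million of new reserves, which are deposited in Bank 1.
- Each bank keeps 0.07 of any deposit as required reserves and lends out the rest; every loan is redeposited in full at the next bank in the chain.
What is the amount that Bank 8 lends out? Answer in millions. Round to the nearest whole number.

K499 million

Each bank lends a fraction (1 − rr) = 0.9300 of the deposit it receives, so Bank 8 receives 890.9·0.9300^7 and lends 890.9·0.9300^8 ≈ 498.5314 million.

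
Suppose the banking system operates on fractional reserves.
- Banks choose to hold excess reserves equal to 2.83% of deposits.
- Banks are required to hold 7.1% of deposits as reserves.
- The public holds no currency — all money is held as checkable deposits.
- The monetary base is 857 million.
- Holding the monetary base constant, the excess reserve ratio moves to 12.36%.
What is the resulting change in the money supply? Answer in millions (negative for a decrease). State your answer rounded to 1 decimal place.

-4226.5 million

Initially m₁ = 1 / (0.071 + 0.0283) ≈ 10.07049, so M₁ = 10.07049 × 857 ≈ 8630.4099 million.
After the change m₂ = 1 / (0.071 + 0.1236) ≈ 5.13875, so M₂ = 5.13875 × 857 ≈ 4403.9087 million.
ΔM = M₂ − M₁ = 4403.9087 − 8630.4099 = -4226.5012 million.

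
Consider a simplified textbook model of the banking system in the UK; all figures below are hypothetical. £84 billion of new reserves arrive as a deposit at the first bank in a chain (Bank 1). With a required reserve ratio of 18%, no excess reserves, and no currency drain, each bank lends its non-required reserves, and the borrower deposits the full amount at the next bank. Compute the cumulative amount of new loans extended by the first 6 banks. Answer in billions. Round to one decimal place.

Bank i lends (1 − rr)^i of the original deposit: Bank 1 lends 84·0.8200 = 68.8800, Bank 2 lends 84·0.8200² = 56.4816, and so on.
Summing a geometric series: total = 84·[0.8200·(1 − 0.8200^6) / (1 − 0.8200)] ≈ 266.3334 billion.

£266.3 billion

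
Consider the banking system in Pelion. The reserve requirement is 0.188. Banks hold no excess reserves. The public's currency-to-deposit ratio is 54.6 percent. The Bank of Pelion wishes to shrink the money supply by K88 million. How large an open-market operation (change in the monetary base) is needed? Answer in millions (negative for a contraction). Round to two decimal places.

-41.78 million

The money multiplier is m = (1 + c) / (rr + c) = (1 + 0.546) / (0.188 + 0.546) ≈ 2.10627.
ΔMB = ΔM / m = (−88) / 2.10627 ≈ -41.78 million.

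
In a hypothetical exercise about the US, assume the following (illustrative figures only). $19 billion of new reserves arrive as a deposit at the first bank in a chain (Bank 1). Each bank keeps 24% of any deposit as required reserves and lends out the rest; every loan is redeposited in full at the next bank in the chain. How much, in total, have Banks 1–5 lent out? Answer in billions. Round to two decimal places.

Bank i lends (1 − rr)^i of the original deposit: Bank 1 lends 19·0.7600 = 14.4400, Bank 2 lends 19·0.7600² = 10.9744, and so on.
Summing a geometric series: total = 19·[0.7600·(1 − 0.7600^5) / (1 − 0.7600)] ≈ 44.9113 billion.

$44.91 billion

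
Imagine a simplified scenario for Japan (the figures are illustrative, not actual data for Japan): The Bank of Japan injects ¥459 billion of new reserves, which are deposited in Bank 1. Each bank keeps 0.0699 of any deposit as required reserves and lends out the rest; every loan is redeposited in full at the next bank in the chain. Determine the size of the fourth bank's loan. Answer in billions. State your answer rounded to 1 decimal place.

¥343.5 billion

Each bank lends a fraction (1 − rr) = 0.9301 of the deposit it receives, so Bank 4 receives 459·0.9301^3 and lends 459·0.9301^4 ≈ 343.5036 billion.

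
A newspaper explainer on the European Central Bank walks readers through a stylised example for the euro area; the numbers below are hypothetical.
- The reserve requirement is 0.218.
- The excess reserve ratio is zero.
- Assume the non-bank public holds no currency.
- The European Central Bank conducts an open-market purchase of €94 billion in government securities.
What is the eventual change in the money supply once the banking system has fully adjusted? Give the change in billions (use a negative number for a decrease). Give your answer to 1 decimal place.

The simple money multiplier is m = 1/rr = 1/0.218 ≈ 4.5872.
An open-market purchase increases the monetary base by 94 billion, so ΔM = m × ΔMB = 4.5872 × 94 = 431.1968 billion.

€431.2 billion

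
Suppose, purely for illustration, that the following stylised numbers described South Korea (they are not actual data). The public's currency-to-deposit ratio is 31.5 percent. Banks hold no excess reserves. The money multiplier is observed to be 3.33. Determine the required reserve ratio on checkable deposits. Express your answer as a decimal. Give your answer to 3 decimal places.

Using m = 3.33. Since m = (1 + c)/(c + rr + e), the denominator satisfies c + rr + e = (1 + c)/m = (1 + 0.315) / 3.33 ≈ 0.394895.
With c = 0.315 and e = 0, the required reserve ratio on checkable deposits is 0.394895 − 0.315 − 0 = 0.079895.

0.080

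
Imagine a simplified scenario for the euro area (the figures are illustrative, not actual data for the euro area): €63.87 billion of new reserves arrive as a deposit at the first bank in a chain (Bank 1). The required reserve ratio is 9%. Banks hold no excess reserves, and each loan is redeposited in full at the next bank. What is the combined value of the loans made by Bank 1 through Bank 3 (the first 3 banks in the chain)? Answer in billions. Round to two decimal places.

€159.14 billion

Bank i lends (1 − rr)^i of the original deposit: Bank 1 lends 63.87·0.9100 = 58.1217, Bank 2 lends 63.87·0.9100² ≈ 52.8907, and so on.
Summing a geometric series: total = 63.87·[0.9100·(1 − 0.9100^3) / (1 − 0.9100)] ≈ 159.1430 billion.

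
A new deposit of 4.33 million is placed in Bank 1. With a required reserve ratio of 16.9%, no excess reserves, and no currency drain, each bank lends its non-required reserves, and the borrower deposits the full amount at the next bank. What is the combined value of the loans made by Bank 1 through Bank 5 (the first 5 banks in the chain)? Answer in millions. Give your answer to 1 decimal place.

Bank i lends (1 − rr)^i of the original deposit: Bank 1 lends 4.33·0.8310 ≈ 3.5982, Bank 2 lends 4.33·0.8310² ≈ 2.9901, and so on.
Summing a geometric series: total = 4.33·[0.8310·(1 − 0.8310^5) / (1 − 0.8310)] ≈ 12.8539 million.

12.9 million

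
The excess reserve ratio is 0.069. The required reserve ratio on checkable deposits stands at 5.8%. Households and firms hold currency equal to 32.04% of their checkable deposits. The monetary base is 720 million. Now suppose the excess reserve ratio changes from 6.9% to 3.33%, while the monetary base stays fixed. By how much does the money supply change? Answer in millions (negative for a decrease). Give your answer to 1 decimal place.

Initially m₁ = (1 + 0.3204) / (0.058 + 0.069 + 0.3204) ≈ 2.95127, so M₁ = 2.95127 × 720 = 2124.9144 million.
After the change m₂ = (1 + 0.3204) / (0.058 + 0.0333 + 0.3204) ≈ 3.20719, so M₂ = 3.20719 × 720 = 2309.1768 million.
ΔM = M₂ − M₁ = 2309.1768 − 2124.9144 = 184.2624 million.

184.3 million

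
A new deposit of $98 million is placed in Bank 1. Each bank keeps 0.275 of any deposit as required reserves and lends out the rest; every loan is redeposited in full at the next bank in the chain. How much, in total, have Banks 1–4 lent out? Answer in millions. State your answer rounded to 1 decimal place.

$187.0 million

Bank i lends (1 − rr)^i of the original deposit: Bank 1 lends 98·0.7250 = 71.0500, Bank 2 lends 98·0.7250² ≈ 51.5112, and so on.
Summing a geometric series: total = 98·[0.7250·(1 − 0.7250^4) / (1 − 0.7250)] ≈ 186.9825 million.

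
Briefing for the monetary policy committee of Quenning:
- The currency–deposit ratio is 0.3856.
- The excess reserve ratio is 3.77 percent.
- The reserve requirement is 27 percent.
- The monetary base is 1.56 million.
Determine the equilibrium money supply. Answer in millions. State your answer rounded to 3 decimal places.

3.118 million

The money multiplier is m = (1 + c) / (rr + e + c) = (1 + 0.3856) / (0.27 + 0.0377 + 0.3856) ≈ 1.99856.
So M = m × MB = 1.99856 × 1.56 ≈ 3.1178 million.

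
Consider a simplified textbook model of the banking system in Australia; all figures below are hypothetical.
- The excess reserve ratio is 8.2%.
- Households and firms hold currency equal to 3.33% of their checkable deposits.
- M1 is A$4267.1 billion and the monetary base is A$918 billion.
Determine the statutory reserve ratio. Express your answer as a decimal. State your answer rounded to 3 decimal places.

Using m = M/MB = 4267.1/918 ≈ 4.648257. Since m = (1 + c)/(c + rr + e), the denominator satisfies c + rr + e = (1 + c)/m = (1 + 0.0333) / 4.648257 ≈ 0.222298.
With c = 0.0333 and e = 0.082, the statutory reserve ratio is 0.222298 − 0.0333 − 0.082 = 0.106998.

0.107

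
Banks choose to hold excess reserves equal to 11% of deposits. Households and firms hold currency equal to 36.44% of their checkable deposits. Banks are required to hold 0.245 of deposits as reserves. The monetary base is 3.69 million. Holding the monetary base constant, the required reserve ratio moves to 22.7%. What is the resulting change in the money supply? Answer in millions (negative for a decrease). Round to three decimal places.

Initially m₁ = (1 + 0.3644) / (0.245 + 0.11 + 0.3644) ≈ 1.89658, so M₁ = 1.89658 × 3.69 ≈ 6.9984 million.
After the change m₂ = (1 + 0.3644) / (0.227 + 0.11 + 0.3644) ≈ 1.94525, so M₂ = 1.94525 × 3.69 ≈ 7.178 million.
ΔM = M₂ − M₁ = 7.178 − 6.9984 = 0.1796 million.

0.180 million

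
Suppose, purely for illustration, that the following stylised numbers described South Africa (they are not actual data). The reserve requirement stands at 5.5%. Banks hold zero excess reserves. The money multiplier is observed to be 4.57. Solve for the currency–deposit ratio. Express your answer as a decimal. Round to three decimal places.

Using m = 4.57. From m = (1 + c)/(c + rr + e), rearranging gives 1 + c = m·(c + rr + e), so c·(1 − m) = m·(rr + e) − 1.
Hence c = [m·(rr + e) − 1]/(1 − m) = [4.57 × (0.055 + 0) − 1] / (1 − 4.57) ≈ 0.209706.

0.210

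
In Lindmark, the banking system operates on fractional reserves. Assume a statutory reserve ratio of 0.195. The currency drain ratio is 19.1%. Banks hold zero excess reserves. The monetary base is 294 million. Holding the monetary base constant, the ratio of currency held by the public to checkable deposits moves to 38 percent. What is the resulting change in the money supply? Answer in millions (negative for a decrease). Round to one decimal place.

-201.5 million

Initially m₁ = (1 + 0.191) / (0.195 + 0.191) ≈ 3.08549, so M₁ = 3.08549 × 294 ≈ 907.1341 million.
After the change m₂ = (1 + 0.38) / (0.195 + 0.38) = 2.4, so M₂ = 2.4 × 294 = 705.6 million.
ΔM = M₂ − M₁ = 705.6 − 907.1341 = -201.5341 million.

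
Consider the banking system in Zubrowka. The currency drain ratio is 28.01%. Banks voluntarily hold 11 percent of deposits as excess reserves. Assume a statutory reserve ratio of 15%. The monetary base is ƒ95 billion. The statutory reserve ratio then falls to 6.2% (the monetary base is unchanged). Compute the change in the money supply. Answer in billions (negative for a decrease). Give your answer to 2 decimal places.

ƒ43.83 billion

Initially m₁ = (1 + 0.2801) / (0.15 + 0.11 + 0.2801) ≈ 2.37012, so M₁ = 2.37012 × 95 = 225.1614 billion.
After the change m₂ = (1 + 0.2801) / (0.062 + 0.11 + 0.2801) ≈ 2.83145, so M₂ = 2.83145 × 95 ≈ 268.9878 billion.
ΔM = M₂ − M₁ = 268.9878 − 225.1614 = 43.8264 billion.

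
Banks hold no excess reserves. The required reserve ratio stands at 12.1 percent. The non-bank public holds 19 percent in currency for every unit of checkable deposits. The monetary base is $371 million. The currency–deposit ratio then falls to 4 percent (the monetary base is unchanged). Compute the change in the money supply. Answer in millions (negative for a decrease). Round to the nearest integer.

$977 million

Initially m₁ = (1 + 0.19) / (0.121 + 0.19) ≈ 3.8264, so M₁ = 3.8264 × 371 = 1419.5944 million.
After the change m₂ = (1 + 0.04) / (0.121 + 0.04) ≈ 6.4596, so M₂ = 6.4596 × 371 = 2396.5116 million.
ΔM = M₂ − M₁ = 2396.5116 − 1419.5944 = 976.9172 million.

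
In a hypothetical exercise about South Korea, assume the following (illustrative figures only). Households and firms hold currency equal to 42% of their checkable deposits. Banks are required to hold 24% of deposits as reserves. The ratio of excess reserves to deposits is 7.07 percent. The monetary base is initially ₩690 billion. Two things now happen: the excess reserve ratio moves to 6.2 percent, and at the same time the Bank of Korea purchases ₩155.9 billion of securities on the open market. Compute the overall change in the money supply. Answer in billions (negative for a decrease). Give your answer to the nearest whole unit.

Before: m₁ = (1 + 0.42) / (0.24 + 0.0707 + 0.42) ≈ 1.9433, MB₁ = 690, so M₁ = 1.9433 × 690 = 1340.877 billion.
After: m₂ = (1 + 0.42) / (0.24 + 0.062 + 0.42) ≈ 1.9668, MB₂ = 690 + 155.9 = 845.9, so M₂ = 1.9668 × 845.9 ≈ 1663.7161 billion.
ΔM = M₂ − M₁ = 1663.7161 − 1340.877 = 322.8391 billion.

₩323 billion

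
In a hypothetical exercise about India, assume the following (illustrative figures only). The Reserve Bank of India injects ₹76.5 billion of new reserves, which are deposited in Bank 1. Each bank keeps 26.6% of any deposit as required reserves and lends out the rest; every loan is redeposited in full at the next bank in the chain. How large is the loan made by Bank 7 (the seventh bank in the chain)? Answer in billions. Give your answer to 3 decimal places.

₹8.781 billion

Each bank lends a fraction (1 − rr) = 0.7340 of the deposit it receives, so Bank 7 receives 76.5·0.7340^6 and lends 76.5·0.7340^7 ≈ 8.7808 billion.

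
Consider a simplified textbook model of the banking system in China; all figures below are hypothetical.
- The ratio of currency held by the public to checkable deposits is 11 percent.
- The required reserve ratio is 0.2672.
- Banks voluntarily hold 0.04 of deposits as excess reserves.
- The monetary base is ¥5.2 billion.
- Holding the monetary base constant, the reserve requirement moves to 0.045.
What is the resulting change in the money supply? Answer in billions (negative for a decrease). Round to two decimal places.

Initially m₁ = (1 + 0.11) / (0.2672 + 0.04 + 0.11) ≈ 2.6606, so M₁ = 2.6606 × 5.2 ≈ 13.8351 billion.
After the change m₂ = (1 + 0.11) / (0.045 + 0.04 + 0.11) ≈ 5.6923, so M₂ = 5.6923 × 5.2 ≈ 29.6 billion.
ΔM = M₂ − M₁ = 29.6 − 13.8351 = 15.7649 billion.

¥15.76 billion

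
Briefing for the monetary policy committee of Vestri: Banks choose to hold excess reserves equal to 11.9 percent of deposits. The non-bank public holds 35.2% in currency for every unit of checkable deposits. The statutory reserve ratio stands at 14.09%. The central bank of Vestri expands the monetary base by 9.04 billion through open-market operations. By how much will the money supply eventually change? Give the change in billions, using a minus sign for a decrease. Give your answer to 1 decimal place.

20.0 billion

The money multiplier is m = (1 + c) / (rr + e + c) = (1 + 0.352) / (0.1409 + 0.119 + 0.352) ≈ 2.2095.
The purchase adds 9.04 billion of base, so ΔM = m × ΔMB = 2.2095 × (+9.04) ≈ 19.9739 billion.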